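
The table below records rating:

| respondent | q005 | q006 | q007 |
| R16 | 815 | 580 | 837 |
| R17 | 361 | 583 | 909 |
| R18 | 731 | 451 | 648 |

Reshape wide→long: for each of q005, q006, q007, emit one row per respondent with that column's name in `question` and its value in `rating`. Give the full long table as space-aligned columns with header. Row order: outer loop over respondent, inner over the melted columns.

respondent  question  rating
R16         q005      815   
R16         q006      580   
R16         q007      837   
R17         q005      361   
R17         q006      583   
R17         q007      909   
R18         q005      731   
R18         q006      451   
R18         q007      648   

Each (respondent, column) pair becomes one row: 3 × 3 = 9 rows.
For example, (R16, q005) → rating=815.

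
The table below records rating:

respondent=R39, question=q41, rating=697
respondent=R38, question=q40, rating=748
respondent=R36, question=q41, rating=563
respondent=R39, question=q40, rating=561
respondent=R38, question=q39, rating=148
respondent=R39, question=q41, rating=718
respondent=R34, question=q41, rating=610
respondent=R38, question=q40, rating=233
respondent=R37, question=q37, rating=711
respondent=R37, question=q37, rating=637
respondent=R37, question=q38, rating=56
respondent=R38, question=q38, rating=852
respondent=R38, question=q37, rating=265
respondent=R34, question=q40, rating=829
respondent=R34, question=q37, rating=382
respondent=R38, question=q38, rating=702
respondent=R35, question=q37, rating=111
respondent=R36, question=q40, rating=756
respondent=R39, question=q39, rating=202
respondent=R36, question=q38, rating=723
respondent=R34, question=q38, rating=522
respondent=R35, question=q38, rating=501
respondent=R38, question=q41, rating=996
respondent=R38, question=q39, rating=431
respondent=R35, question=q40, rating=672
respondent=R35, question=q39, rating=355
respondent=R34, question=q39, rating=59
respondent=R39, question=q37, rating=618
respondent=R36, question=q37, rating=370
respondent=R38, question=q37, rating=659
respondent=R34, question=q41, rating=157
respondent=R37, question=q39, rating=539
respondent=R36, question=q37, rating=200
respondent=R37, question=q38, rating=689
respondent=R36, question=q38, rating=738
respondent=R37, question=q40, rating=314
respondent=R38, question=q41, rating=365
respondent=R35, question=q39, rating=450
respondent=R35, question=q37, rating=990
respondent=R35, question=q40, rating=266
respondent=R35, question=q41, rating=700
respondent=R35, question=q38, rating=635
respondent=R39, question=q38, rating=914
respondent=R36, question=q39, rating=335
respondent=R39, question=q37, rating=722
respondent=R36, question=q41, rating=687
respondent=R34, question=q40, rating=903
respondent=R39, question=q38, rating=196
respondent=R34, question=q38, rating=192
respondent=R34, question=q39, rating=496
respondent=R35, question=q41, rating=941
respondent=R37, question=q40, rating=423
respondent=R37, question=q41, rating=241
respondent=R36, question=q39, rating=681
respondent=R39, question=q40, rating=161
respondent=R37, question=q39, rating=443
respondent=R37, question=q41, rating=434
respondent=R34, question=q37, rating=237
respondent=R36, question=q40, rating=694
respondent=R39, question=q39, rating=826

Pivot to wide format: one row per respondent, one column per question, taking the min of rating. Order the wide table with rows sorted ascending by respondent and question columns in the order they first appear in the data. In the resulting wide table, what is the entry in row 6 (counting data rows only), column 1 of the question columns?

With rows sorted ascending by respondent, row 6 is respondent=R39. question columns in first-appearance order: q41, q40, q39, q37, q38; column 1 is q41.
Long rows with respondent=R39, question=q41: min(697, 718) = 697.

697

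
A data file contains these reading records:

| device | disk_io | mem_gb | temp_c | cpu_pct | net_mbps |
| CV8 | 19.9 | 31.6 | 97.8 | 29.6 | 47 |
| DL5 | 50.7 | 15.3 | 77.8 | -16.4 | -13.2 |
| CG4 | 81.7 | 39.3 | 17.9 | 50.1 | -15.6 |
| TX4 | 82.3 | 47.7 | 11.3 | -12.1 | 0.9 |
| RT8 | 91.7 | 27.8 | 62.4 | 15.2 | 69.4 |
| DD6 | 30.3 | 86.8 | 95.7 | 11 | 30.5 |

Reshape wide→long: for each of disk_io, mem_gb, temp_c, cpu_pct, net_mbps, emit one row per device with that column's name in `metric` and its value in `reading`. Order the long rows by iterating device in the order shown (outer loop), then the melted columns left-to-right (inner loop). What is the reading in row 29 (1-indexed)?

30 rows total (6 × 5). Row 29: index ⌊(29-1)/5⌋ = 5 into device → DD6; (29-1) mod 5 = 3 into the melted columns → cpu_pct.
So row 29 is (DD6, cpu_pct, 11); reading = 11.

11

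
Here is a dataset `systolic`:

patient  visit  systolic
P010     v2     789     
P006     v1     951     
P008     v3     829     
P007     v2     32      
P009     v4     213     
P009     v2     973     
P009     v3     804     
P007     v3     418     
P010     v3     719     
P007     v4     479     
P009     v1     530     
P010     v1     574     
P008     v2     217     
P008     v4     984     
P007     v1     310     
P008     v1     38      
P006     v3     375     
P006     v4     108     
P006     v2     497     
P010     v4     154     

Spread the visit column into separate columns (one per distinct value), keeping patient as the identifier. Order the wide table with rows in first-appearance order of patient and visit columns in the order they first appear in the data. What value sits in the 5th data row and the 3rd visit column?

With rows in first-appearance order of patient, row 5 is patient=P009. visit columns in first-appearance order: v2, v1, v3, v4; column 3 is v3.
Long rows with patient=P009, visit=v3: systolic = 804.

804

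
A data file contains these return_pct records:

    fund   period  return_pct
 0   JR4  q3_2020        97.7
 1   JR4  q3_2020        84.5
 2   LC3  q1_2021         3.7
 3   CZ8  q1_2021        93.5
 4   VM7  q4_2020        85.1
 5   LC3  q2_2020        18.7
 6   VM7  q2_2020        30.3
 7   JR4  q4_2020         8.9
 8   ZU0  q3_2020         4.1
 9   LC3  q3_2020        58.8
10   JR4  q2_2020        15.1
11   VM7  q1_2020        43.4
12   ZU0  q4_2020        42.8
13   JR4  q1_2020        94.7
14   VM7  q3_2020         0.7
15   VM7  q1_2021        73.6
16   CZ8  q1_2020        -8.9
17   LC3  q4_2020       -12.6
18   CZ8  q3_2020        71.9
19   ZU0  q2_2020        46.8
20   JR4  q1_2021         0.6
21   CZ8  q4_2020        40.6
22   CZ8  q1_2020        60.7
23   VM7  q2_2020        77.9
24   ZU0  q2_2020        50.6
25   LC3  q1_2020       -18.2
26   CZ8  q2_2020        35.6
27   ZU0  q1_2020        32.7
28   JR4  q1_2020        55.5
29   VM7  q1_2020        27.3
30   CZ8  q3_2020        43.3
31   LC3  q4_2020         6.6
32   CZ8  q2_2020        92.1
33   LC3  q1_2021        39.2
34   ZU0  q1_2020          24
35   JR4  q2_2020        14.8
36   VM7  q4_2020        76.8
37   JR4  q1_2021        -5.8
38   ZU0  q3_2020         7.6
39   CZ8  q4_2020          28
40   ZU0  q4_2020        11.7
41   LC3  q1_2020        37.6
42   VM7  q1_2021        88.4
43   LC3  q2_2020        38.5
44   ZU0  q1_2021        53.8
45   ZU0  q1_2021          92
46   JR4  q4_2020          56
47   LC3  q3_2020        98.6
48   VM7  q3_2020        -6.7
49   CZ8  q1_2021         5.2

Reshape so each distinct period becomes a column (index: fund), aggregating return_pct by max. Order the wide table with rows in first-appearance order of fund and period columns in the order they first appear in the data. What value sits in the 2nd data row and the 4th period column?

With rows in first-appearance order of fund, row 2 is fund=LC3. period columns in first-appearance order: q3_2020, q1_2021, q4_2020, q2_2020, q1_2020; column 4 is q2_2020.
Long rows with fund=LC3, period=q2_2020: max(18.7, 38.5) = 38.5.

38.5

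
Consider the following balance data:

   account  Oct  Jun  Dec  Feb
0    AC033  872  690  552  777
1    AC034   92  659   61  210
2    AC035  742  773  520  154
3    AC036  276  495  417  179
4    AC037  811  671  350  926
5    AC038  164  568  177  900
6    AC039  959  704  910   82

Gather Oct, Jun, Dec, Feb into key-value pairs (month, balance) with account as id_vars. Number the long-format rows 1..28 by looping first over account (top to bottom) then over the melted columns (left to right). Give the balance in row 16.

179

28 rows total (7 × 4). Row 16: index ⌊(16-1)/4⌋ = 3 into account → AC036; (16-1) mod 4 = 3 into the melted columns → Feb.
So row 16 is (AC036, Feb, 179); balance = 179.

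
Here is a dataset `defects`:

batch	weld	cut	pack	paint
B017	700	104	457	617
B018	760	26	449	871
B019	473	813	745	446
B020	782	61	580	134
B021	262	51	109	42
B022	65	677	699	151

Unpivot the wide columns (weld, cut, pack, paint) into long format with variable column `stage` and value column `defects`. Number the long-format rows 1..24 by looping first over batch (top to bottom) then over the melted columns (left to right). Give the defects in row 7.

449

24 rows total (6 × 4). Row 7: index ⌊(7-1)/4⌋ = 1 into batch → B018; (7-1) mod 4 = 2 into the melted columns → pack.
So row 7 is (B018, pack, 449); defects = 449.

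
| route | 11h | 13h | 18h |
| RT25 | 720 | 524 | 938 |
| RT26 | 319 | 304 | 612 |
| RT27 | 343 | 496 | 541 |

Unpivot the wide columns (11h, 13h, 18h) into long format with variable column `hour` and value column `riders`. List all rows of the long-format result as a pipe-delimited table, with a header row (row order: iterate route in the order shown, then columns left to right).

| route | hour | riders |
| RT25 | 11h | 720 |
| RT25 | 13h | 524 |
| RT25 | 18h | 938 |
| RT26 | 11h | 319 |
| RT26 | 13h | 304 |
| RT26 | 18h | 612 |
| RT27 | 11h | 343 |
| RT27 | 13h | 496 |
| RT27 | 18h | 541 |

Each (route, column) pair becomes one row: 3 × 3 = 9 rows.
For example, (RT25, 11h) → riders=720.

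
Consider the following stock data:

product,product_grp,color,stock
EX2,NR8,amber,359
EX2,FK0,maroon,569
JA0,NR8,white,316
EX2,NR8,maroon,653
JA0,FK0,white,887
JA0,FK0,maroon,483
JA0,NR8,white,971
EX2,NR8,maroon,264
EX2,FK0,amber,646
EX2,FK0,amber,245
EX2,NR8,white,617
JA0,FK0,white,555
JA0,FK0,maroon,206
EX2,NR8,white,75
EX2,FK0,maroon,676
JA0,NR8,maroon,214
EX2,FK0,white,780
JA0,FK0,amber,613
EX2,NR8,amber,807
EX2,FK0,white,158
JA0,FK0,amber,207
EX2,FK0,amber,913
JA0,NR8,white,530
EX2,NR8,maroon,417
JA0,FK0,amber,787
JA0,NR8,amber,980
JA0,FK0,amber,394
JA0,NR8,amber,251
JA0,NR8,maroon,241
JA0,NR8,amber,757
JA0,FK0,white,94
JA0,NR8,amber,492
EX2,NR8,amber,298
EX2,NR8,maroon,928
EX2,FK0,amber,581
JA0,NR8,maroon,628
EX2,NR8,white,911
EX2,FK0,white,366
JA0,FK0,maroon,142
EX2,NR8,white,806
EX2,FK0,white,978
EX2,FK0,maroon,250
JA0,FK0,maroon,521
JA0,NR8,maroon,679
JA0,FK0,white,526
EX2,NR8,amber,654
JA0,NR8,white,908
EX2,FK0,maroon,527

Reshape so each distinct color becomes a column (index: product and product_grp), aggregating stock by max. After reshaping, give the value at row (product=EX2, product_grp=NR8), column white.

911

Rows with product=EX2, product_grp=NR8 and color=white: stock values are 617, 75, 911, 806.
max(617, 75, 911, 806) = 911.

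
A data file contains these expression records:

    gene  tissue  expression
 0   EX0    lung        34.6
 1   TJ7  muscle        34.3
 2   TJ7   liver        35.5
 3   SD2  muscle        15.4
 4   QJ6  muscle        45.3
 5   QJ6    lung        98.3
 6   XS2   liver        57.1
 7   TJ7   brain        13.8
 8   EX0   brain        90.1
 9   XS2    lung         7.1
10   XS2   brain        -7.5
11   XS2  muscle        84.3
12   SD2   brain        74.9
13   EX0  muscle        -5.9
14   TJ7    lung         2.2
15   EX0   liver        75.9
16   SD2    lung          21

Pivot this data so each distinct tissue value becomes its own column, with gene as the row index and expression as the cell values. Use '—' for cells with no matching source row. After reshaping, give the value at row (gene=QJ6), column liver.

—

No long-format row has gene=QJ6 and tissue=liver, so the cell is —.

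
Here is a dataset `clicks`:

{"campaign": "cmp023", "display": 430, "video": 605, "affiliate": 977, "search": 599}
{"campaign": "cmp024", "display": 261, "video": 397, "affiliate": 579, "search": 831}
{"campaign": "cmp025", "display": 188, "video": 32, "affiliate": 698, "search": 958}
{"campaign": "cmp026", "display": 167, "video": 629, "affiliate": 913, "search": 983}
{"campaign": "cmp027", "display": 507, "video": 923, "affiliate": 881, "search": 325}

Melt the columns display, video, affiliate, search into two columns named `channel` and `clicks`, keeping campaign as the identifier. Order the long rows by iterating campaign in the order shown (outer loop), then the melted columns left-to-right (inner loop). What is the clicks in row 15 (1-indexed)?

20 rows total (5 × 4). Row 15: index ⌊(15-1)/4⌋ = 3 into campaign → cmp026; (15-1) mod 4 = 2 into the melted columns → affiliate.
So row 15 is (cmp026, affiliate, 913); clicks = 913.

913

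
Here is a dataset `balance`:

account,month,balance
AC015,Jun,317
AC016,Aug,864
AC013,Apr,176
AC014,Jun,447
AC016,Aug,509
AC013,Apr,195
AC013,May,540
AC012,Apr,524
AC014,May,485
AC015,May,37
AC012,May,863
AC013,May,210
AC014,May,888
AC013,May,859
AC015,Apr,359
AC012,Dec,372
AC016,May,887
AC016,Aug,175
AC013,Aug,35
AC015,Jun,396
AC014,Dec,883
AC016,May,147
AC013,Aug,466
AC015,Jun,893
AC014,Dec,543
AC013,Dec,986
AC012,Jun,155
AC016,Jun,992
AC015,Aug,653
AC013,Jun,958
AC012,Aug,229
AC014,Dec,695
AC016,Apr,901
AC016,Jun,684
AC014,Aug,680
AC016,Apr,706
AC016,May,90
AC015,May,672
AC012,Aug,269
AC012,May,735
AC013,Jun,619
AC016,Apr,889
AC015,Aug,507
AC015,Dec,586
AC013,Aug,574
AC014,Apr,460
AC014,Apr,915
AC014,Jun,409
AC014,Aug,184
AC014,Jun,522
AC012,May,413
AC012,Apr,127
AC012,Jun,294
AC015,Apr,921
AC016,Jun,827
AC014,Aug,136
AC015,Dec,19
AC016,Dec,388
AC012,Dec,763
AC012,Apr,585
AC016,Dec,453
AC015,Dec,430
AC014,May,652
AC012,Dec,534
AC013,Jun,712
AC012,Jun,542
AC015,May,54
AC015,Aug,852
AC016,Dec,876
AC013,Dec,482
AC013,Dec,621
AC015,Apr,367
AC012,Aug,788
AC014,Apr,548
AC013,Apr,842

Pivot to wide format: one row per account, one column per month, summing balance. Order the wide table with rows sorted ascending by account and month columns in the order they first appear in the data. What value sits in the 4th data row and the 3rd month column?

With rows sorted ascending by account, row 4 is account=AC015. month columns in first-appearance order: Jun, Aug, Apr, May, Dec; column 3 is Apr.
Long rows with account=AC015, month=Apr: 359 + 921 + 367 = 1647.

1647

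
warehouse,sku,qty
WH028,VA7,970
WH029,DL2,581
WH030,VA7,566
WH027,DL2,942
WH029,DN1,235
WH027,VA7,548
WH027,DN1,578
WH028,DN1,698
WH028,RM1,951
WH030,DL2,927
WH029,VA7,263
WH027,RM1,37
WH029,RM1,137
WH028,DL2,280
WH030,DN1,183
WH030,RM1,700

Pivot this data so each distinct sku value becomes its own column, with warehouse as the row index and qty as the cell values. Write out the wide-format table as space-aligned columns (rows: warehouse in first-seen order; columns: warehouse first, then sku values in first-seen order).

Columns: warehouse plus the 4 distinct sku values (VA7, DL2, DN1, RM1).
For example, row WH028 column VA7 takes qty=970 from the long row (WH028, VA7).

warehouse  VA7  DL2  DN1  RM1
WH028      970  280  698  951
WH029      263  581  235  137
WH030      566  927  183  700
WH027      548  942  578  37 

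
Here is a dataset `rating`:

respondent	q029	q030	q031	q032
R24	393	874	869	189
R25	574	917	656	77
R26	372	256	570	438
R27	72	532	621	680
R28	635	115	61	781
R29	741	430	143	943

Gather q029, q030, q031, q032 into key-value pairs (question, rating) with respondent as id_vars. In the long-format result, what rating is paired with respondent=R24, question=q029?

393

Unpivoting turns each (respondent, wide-column) pair into one long row.
The wide cell at row R24, column q029 holds 393, so the long row (R24, q029) has rating=393.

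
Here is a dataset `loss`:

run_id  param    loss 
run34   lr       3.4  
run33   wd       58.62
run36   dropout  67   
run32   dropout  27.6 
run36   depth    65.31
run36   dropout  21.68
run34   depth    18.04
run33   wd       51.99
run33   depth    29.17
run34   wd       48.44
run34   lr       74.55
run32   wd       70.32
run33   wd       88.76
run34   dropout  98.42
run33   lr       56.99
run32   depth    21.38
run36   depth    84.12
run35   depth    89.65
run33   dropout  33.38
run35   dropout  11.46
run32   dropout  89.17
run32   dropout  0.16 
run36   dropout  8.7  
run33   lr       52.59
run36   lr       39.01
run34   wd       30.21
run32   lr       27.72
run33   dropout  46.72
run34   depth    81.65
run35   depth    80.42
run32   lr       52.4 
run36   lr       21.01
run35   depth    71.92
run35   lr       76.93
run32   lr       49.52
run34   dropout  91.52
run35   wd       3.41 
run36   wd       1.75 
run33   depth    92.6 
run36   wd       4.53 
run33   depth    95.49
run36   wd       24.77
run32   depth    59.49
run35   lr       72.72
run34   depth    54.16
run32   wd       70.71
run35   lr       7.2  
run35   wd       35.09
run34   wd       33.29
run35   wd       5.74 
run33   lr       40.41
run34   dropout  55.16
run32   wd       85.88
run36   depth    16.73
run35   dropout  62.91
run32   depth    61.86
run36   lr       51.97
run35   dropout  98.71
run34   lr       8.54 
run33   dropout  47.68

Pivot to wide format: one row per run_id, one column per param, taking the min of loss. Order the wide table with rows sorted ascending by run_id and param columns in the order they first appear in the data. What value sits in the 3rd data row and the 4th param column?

18.04

With rows sorted ascending by run_id, row 3 is run_id=run34. param columns in first-appearance order: lr, wd, dropout, depth; column 4 is depth.
Long rows with run_id=run34, param=depth: min(18.04, 81.65, 54.16) = 18.04.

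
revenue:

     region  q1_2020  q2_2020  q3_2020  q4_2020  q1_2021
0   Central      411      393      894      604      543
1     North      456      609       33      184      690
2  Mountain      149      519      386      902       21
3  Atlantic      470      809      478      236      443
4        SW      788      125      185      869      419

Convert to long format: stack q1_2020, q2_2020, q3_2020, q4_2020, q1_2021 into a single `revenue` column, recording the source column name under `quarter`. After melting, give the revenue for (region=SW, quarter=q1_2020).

Unpivoting turns each (region, wide-column) pair into one long row.
The wide cell at row SW, column q1_2020 holds 788, so the long row (SW, q1_2020) has revenue=788.

788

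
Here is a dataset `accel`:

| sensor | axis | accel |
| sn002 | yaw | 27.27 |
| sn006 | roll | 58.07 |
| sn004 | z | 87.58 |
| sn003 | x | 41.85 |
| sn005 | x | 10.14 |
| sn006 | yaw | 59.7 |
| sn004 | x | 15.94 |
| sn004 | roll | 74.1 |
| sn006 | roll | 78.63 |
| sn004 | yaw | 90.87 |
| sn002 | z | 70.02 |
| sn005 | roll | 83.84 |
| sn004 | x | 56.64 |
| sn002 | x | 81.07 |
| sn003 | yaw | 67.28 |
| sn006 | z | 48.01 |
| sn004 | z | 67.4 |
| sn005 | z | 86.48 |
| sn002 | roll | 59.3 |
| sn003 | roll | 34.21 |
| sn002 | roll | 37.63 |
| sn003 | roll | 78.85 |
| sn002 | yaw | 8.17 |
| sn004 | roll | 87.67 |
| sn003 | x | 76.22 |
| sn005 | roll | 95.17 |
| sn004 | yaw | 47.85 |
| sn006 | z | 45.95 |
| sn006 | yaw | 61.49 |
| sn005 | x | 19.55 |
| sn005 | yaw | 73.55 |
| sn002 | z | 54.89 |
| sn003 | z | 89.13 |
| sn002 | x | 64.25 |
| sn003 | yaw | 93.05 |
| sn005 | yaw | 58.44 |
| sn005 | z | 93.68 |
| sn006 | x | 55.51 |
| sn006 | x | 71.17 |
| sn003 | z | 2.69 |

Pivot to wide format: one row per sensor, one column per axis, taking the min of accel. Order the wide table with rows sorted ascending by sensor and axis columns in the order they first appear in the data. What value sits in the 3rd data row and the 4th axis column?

15.94

With rows sorted ascending by sensor, row 3 is sensor=sn004. axis columns in first-appearance order: yaw, roll, z, x; column 4 is x.
Long rows with sensor=sn004, axis=x: min(15.94, 56.64) = 15.94.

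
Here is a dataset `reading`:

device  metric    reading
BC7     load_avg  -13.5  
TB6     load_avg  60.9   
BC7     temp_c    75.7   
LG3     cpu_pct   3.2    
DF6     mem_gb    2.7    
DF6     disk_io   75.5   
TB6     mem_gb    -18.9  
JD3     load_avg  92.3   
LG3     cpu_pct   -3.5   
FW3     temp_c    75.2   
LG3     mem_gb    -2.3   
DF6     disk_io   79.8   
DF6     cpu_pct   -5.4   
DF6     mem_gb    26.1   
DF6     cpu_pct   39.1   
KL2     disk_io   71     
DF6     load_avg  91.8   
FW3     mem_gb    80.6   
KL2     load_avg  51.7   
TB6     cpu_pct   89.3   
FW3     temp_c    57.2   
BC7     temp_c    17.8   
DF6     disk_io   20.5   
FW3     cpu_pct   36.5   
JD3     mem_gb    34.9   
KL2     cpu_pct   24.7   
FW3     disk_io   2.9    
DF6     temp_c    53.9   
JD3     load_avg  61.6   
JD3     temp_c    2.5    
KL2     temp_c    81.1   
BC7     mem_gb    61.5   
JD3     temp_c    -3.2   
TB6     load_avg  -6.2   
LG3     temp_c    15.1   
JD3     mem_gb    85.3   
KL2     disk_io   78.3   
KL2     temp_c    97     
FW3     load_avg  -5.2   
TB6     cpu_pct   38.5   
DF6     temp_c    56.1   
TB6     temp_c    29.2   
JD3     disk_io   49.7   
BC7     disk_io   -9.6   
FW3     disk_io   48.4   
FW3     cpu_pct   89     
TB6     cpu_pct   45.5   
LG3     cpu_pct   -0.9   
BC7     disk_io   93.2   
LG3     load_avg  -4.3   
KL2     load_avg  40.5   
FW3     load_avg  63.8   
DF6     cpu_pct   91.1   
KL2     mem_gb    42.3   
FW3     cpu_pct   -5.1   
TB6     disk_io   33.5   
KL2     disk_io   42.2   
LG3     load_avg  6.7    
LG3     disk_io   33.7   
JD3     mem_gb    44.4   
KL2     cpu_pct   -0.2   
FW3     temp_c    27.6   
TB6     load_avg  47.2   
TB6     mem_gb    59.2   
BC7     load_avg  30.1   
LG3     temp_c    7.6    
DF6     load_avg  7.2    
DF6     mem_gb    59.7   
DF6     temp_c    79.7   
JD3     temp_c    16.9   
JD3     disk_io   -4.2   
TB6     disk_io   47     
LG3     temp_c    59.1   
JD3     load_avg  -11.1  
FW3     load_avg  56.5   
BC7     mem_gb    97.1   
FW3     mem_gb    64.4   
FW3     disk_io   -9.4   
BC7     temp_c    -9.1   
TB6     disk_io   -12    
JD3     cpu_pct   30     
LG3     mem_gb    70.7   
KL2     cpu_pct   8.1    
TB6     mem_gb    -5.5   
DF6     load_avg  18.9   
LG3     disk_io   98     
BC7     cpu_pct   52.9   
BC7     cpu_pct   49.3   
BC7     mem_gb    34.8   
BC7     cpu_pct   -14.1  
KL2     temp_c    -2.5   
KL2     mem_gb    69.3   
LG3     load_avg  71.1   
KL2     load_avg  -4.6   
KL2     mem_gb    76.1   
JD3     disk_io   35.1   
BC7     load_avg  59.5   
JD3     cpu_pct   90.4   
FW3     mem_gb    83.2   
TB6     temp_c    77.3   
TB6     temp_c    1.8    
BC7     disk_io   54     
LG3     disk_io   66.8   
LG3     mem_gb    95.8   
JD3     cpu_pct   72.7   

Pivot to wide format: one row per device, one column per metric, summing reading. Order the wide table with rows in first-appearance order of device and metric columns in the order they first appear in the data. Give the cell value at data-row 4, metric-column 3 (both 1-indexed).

124.8

With rows in first-appearance order of device, row 4 is device=DF6. metric columns in first-appearance order: load_avg, temp_c, cpu_pct, mem_gb, disk_io; column 3 is cpu_pct.
Long rows with device=DF6, metric=cpu_pct: -5.4 + 39.1 + 91.1 = 124.8.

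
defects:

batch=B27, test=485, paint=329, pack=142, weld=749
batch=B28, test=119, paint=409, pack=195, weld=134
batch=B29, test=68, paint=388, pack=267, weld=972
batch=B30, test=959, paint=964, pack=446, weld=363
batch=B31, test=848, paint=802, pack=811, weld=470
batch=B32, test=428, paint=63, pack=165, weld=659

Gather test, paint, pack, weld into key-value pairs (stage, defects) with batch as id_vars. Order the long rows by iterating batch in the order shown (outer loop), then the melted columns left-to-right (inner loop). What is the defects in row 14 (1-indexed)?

964

24 rows total (6 × 4). Row 14: index ⌊(14-1)/4⌋ = 3 into batch → B30; (14-1) mod 4 = 1 into the melted columns → paint.
So row 14 is (B30, paint, 964); defects = 964.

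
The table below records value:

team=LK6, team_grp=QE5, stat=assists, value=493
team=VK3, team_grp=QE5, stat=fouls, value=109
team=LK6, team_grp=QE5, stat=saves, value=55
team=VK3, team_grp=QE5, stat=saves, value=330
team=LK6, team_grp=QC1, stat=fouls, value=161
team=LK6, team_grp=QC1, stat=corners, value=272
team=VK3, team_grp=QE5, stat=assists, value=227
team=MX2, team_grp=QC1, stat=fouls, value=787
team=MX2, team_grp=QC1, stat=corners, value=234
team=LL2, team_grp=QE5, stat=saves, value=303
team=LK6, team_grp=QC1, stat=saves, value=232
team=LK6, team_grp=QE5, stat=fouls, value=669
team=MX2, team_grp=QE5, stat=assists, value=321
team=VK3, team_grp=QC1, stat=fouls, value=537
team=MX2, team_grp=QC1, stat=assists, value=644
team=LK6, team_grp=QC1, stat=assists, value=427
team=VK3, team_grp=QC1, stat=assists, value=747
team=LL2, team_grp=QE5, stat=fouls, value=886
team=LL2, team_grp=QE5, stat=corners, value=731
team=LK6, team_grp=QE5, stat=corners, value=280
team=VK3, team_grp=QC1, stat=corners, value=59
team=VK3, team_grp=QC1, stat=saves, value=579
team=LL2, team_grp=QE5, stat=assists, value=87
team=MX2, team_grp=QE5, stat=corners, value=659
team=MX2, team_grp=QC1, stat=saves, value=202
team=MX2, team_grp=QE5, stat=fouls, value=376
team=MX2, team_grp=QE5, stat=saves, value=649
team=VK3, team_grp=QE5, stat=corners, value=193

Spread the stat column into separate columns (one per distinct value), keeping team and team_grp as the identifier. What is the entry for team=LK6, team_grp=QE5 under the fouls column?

669

Wide layout: rows indexed by team and team_grp, columns are the 4 distinct stat values (assists, fouls, saves, corners).
Cell (team=LK6, team_grp=QE5, stat=fouls) draws from the long row where team=LK6, team_grp=QE5 and stat=fouls, which has value=669.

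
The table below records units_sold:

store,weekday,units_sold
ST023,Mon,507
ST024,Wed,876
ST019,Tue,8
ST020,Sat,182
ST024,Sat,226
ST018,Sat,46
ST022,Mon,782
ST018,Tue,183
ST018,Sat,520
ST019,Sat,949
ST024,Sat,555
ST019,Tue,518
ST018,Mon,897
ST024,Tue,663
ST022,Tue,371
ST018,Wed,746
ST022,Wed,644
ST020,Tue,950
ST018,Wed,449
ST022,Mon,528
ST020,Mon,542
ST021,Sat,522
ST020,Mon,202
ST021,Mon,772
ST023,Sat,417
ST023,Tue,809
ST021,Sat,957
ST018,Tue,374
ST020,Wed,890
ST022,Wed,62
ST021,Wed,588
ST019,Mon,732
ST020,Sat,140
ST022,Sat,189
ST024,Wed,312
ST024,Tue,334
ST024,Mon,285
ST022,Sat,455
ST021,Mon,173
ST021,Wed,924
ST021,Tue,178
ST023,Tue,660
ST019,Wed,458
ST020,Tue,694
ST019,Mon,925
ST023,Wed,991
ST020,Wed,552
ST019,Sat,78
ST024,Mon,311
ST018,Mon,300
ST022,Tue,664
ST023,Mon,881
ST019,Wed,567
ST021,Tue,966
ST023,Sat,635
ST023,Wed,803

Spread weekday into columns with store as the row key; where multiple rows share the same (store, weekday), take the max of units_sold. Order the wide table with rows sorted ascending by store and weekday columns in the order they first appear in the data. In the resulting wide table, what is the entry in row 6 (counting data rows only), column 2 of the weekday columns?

With rows sorted ascending by store, row 6 is store=ST023. weekday columns in first-appearance order: Mon, Wed, Tue, Sat; column 2 is Wed.
Long rows with store=ST023, weekday=Wed: max(991, 803) = 991.

991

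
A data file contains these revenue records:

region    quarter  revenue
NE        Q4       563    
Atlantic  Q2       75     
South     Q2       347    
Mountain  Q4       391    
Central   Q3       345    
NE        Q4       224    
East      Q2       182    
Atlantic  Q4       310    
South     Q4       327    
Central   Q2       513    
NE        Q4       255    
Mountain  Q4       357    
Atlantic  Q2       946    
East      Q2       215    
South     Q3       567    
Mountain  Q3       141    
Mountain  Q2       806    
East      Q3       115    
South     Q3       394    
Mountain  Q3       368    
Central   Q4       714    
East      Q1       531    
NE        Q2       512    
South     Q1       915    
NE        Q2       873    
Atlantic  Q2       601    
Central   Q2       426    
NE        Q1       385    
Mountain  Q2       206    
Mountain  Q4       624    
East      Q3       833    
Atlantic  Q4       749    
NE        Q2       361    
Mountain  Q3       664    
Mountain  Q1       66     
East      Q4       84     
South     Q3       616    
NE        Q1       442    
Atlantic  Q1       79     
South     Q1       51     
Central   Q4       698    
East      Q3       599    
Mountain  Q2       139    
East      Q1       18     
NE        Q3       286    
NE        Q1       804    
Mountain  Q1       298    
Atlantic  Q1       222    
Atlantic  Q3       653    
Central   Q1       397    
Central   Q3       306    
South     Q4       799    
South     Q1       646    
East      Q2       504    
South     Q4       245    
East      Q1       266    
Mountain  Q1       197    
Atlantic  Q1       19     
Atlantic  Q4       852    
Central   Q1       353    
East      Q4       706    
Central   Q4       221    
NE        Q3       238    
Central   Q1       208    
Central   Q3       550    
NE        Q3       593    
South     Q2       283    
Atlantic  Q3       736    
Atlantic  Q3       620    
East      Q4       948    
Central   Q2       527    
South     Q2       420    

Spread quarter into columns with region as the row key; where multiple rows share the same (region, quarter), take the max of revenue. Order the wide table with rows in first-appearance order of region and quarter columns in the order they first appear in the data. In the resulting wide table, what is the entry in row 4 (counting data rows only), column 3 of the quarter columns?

With rows in first-appearance order of region, row 4 is region=Mountain. quarter columns in first-appearance order: Q4, Q2, Q3, Q1; column 3 is Q3.
Long rows with region=Mountain, quarter=Q3: max(141, 368, 664) = 664.

664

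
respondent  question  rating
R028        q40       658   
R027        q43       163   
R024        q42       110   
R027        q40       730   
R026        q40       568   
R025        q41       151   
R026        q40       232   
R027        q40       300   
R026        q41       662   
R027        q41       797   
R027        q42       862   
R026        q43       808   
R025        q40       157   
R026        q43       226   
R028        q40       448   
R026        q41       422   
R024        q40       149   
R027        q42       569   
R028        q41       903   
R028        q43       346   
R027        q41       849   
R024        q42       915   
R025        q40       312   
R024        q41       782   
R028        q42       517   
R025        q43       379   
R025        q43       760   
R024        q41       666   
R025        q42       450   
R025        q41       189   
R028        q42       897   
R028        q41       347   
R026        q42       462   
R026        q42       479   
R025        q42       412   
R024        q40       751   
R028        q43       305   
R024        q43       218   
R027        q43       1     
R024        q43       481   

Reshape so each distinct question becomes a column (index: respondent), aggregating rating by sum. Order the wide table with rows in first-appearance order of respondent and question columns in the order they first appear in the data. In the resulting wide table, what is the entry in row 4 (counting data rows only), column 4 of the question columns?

1084

With rows in first-appearance order of respondent, row 4 is respondent=R026. question columns in first-appearance order: q40, q43, q42, q41; column 4 is q41.
Long rows with respondent=R026, question=q41: 662 + 422 = 1084.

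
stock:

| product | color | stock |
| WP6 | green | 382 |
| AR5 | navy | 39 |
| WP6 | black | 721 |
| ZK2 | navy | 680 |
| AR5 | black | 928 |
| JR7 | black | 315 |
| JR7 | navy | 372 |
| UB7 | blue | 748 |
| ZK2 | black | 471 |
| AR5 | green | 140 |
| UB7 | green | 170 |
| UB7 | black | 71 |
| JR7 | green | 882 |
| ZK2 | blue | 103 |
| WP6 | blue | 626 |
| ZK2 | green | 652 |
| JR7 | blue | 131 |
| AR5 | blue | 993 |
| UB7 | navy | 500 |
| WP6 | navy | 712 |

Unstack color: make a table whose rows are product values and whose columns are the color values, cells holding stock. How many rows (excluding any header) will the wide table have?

5

5 distinct product values → 5 rows.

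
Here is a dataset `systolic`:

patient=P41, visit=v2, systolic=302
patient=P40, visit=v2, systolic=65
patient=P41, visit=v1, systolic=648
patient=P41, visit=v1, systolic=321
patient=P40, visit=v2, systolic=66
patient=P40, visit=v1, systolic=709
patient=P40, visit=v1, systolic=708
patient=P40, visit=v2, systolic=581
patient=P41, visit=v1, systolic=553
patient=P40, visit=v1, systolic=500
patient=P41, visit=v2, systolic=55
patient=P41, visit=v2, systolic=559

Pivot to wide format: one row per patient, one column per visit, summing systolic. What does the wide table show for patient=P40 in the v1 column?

1917

Rows with patient=P40 and visit=v1: systolic values are 709, 708, 500.
709 + 708 + 500 = 1917.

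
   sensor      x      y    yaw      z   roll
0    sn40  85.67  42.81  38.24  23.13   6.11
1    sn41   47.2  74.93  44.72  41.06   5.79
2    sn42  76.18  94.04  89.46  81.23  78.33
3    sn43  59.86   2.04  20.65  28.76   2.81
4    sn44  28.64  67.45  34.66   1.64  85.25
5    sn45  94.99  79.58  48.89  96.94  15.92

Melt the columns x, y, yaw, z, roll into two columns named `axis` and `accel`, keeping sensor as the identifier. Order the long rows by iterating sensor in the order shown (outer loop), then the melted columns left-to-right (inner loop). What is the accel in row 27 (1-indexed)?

79.58

30 rows total (6 × 5). Row 27: index ⌊(27-1)/5⌋ = 5 into sensor → sn45; (27-1) mod 5 = 1 into the melted columns → y.
So row 27 is (sn45, y, 79.58); accel = 79.58.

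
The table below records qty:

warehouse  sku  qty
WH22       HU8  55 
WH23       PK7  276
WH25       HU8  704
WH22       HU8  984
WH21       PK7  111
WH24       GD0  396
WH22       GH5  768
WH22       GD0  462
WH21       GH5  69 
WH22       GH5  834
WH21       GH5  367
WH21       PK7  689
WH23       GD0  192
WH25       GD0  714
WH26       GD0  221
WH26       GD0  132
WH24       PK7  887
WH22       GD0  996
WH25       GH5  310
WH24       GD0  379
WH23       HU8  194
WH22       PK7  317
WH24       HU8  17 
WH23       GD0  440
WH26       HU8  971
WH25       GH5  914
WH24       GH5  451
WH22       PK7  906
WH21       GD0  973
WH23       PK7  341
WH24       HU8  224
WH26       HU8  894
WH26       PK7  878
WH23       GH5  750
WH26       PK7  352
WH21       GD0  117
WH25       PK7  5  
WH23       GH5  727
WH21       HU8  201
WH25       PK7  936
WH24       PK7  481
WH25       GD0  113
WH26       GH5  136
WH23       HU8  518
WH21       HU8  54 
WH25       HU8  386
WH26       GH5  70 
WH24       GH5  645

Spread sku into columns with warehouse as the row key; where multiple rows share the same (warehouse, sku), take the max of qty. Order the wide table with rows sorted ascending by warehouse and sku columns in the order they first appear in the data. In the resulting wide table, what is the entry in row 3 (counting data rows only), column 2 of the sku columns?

341

With rows sorted ascending by warehouse, row 3 is warehouse=WH23. sku columns in first-appearance order: HU8, PK7, GD0, GH5; column 2 is PK7.
Long rows with warehouse=WH23, sku=PK7: max(276, 341) = 341.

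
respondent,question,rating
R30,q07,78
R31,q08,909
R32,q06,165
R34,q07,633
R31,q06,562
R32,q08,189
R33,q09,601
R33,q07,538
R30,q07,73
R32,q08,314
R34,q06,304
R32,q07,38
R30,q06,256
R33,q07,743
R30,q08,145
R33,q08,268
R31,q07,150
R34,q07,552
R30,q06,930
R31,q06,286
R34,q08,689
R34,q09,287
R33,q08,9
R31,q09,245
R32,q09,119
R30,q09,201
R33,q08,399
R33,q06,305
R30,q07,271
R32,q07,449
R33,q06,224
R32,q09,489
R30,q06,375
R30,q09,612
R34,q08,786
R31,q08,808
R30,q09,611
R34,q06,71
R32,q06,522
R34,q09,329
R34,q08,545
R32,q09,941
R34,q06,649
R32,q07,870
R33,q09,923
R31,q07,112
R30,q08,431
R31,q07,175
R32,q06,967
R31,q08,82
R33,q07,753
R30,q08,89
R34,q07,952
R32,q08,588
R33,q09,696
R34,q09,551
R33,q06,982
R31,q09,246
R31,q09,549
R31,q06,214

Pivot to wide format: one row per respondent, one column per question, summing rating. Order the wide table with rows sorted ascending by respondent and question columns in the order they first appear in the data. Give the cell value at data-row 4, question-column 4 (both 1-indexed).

2220

With rows sorted ascending by respondent, row 4 is respondent=R33. question columns in first-appearance order: q07, q08, q06, q09; column 4 is q09.
Long rows with respondent=R33, question=q09: 601 + 923 + 696 = 2220.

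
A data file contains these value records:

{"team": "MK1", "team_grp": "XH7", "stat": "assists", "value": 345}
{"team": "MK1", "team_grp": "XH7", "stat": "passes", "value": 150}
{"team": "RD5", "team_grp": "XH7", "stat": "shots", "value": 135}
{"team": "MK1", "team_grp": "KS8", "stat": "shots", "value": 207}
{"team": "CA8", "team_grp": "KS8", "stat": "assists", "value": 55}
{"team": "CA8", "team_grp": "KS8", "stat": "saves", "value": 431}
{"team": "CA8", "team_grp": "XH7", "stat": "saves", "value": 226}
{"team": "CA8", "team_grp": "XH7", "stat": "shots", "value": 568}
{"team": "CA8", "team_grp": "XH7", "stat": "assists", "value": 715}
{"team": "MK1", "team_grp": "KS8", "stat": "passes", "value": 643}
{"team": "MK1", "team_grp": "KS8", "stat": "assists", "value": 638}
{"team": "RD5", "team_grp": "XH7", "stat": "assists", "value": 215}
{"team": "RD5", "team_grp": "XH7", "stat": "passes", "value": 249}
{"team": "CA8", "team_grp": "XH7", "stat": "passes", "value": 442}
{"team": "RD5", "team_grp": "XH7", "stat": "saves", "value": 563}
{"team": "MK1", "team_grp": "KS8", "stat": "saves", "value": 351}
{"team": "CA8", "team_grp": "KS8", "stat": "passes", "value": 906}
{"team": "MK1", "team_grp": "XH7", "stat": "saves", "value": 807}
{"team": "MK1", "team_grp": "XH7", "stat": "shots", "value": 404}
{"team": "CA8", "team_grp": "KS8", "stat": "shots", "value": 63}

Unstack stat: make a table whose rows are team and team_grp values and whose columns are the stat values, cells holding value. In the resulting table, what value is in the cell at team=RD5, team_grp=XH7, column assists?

215

Wide layout: rows indexed by team and team_grp, columns are the 4 distinct stat values (assists, passes, shots, saves).
Cell (team=RD5, team_grp=XH7, stat=assists) draws from the long row where team=RD5, team_grp=XH7 and stat=assists, which has value=215.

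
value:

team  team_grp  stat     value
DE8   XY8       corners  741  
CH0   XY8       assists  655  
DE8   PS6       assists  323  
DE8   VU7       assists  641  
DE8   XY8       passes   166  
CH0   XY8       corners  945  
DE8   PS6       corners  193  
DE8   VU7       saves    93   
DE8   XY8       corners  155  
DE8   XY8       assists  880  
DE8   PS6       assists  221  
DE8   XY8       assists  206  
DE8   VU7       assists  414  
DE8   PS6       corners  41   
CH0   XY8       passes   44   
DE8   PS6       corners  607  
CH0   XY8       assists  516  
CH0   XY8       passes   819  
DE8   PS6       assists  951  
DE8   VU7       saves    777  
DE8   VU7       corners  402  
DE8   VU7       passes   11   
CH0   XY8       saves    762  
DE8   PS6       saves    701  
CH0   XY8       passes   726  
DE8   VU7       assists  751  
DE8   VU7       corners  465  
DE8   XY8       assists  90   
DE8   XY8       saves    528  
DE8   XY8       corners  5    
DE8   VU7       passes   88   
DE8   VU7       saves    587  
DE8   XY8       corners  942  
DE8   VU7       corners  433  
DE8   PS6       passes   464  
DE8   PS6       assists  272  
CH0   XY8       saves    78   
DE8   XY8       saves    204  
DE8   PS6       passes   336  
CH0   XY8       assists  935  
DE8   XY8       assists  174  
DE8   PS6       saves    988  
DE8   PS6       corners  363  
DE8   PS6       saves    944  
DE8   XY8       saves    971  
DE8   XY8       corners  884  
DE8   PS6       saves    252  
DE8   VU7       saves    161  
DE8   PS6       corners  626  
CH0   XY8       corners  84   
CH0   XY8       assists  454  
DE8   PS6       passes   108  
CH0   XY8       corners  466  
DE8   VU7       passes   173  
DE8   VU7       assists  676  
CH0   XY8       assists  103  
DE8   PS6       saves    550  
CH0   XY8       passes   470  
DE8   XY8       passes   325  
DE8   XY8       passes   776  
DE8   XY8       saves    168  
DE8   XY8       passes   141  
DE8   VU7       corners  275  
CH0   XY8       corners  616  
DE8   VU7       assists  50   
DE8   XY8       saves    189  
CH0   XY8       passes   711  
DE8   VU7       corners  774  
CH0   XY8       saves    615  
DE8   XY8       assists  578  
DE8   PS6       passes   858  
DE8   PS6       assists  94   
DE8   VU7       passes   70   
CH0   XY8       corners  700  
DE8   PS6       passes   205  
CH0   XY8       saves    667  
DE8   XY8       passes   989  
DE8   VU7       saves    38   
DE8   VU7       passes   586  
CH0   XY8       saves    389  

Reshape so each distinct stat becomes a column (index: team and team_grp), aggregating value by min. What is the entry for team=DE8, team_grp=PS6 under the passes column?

Rows with team=DE8, team_grp=PS6 and stat=passes: value values are 464, 336, 108, 858, 205.
min(464, 336, 108, 858, 205) = 108.

108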